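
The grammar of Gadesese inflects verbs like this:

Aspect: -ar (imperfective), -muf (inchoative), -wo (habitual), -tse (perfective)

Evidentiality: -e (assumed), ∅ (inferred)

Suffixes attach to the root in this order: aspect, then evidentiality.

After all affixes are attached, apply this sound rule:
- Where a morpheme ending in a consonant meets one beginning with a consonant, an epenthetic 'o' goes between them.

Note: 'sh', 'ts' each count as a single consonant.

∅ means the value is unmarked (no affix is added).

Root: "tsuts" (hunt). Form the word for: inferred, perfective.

Attach aspect perfective -tse → tsutstse.
evidentiality = inferred: zero marking, form stays tsutstse.
Apply epenthesis: tsutstse → tsutsotse.

tsutsotse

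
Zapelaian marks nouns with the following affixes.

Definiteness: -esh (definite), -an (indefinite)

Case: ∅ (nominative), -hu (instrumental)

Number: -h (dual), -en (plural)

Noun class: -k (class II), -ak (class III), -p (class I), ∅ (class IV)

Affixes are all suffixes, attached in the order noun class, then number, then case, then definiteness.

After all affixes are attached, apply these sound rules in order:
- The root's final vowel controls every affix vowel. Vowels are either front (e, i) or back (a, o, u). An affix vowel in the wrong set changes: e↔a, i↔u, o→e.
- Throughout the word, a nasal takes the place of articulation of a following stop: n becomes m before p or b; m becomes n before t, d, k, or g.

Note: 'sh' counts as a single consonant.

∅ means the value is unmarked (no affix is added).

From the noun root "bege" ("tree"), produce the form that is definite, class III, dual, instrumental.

begeekhhiesh

Attach noun class class III -ak → begeak.
Attach number dual -h → begeakh.
Attach case instrumental -hu → begeakhhu.
Attach definiteness definite -esh → begeakhhuesh.
Apply vowel harmony: begeakhhuesh → begeekhhiesh.
Nasal assimilation: no change.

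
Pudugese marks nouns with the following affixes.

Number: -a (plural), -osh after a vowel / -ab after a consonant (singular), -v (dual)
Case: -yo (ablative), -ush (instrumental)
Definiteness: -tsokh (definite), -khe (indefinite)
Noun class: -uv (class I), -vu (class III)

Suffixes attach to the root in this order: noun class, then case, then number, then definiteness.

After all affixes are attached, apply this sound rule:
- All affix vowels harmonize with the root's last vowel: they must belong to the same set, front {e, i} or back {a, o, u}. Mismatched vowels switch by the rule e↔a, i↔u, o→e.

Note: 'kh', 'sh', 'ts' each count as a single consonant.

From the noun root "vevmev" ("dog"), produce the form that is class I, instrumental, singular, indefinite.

Attach noun class class I -uv → vevmevuv.
Attach case instrumental -ush → vevmevuvush.
Attach number singular -ab (after consonant 'sh') → vevmevuvushab.
Attach definiteness indefinite -khe → vevmevuvushabkhe.
Apply vowel harmony: vevmevuvushabkhe → vevmevivishebkhe.

vevmevivishebkhe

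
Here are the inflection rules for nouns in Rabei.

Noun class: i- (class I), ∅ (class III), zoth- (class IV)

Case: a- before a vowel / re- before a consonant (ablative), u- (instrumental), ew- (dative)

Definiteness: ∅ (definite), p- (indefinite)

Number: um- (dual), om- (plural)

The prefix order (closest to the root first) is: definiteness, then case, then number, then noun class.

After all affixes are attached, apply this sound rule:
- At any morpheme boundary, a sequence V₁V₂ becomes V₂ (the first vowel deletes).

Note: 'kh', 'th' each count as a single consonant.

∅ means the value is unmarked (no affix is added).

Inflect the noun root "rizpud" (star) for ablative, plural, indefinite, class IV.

zothomreprizpud

Attach definiteness indefinite p- → prizpud.
Attach case ablative re- (before consonant 'p') → reprizpud.
Attach number plural om- → omreprizpud.
Attach noun class class IV zoth- → zothomreprizpud.
Vowel deletion: no change.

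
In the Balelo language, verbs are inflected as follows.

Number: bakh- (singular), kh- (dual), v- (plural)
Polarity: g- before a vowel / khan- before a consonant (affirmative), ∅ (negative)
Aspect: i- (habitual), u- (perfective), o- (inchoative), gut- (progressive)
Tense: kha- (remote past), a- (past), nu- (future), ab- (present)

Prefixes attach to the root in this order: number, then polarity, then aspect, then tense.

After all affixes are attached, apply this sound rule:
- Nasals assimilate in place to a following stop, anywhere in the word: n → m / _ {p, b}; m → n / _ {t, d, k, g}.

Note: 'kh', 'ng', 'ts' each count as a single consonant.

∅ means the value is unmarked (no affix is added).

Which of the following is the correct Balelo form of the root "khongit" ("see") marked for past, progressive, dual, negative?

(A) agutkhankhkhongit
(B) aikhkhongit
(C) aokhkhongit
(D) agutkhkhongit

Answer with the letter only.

D

Attach number dual kh- → khkhongit.
polarity = negative: zero marking, form stays khkhongit.
Attach aspect progressive gut- → gutkhkhongit.
Attach tense past a- → agutkhkhongit.
Nasal assimilation: no change.
So the correct form is agutkhkhongit, option (D).
(C) aokhkhongit is wrong: it uses inchoative instead of progressive for aspect.
(A) agutkhankhkhongit is wrong: it uses affirmative instead of negative for polarity.
(B) aikhkhongit is wrong: it uses habitual instead of progressive for aspect.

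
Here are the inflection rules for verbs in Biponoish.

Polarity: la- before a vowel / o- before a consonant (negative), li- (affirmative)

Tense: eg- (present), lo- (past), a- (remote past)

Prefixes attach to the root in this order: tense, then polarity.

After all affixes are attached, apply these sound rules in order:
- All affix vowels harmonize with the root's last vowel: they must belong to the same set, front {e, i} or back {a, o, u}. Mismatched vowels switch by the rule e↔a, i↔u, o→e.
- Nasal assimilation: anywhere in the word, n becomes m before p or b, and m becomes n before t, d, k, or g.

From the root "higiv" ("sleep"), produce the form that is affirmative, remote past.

Attach tense remote past a- → ahigiv.
Attach polarity affirmative li- → liahigiv.
Apply vowel harmony: liahigiv → liehigiv.
Nasal assimilation: no change.

liehigiv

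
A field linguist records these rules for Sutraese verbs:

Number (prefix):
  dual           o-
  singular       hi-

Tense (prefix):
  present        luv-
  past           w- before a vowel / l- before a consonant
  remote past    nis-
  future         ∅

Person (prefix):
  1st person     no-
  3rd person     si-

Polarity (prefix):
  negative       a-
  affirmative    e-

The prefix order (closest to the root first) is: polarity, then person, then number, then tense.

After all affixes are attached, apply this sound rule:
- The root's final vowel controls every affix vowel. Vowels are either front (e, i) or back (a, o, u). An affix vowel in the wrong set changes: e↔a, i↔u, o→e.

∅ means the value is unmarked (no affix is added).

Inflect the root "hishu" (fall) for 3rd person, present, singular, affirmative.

Attach polarity affirmative e- → ehishu.
Attach person 3rd person si- → siehishu.
Attach number singular hi- → hisiehishu.
Attach tense present luv- → luvhisiehishu.
Apply vowel harmony: luvhisiehishu → luvhusuahishu.

luvhusuahishu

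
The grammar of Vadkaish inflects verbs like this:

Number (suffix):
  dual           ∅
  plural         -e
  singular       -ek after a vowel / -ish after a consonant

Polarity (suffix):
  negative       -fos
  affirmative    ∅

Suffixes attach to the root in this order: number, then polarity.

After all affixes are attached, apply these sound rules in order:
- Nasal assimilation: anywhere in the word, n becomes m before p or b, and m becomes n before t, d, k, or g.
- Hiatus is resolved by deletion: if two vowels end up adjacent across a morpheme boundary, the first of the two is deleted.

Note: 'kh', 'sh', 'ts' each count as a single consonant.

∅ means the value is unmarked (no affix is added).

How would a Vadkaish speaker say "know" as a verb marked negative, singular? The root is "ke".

Attach number singular -ek (after vowel 'e') → keek.
Attach polarity negative -fos → keekfos.
Nasal assimilation: no change.
Apply vowel deletion: keekfos → kekfos.

kekfos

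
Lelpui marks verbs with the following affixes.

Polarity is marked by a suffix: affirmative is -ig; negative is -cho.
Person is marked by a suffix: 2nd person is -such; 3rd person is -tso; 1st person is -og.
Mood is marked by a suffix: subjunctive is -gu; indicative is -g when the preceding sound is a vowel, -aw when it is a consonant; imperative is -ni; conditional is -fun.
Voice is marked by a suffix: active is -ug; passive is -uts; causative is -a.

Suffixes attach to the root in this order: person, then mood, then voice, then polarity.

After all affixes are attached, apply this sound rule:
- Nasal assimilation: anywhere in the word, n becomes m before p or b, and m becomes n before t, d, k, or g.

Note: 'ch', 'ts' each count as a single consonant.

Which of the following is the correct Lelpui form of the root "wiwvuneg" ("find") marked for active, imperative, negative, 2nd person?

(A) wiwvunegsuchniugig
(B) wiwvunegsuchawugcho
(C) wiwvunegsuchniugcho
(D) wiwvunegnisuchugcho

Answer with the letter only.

C

Attach person 2nd person -such → wiwvunegsuch.
Attach mood imperative -ni → wiwvunegsuchni.
Attach voice active -ug → wiwvunegsuchniug.
Attach polarity negative -cho → wiwvunegsuchniugcho.
Nasal assimilation: no change.
So the correct form is wiwvunegsuchniugcho, option (C).
(D) wiwvunegnisuchugcho is wrong: it has the affixes in the wrong order.
(B) wiwvunegsuchawugcho is wrong: it uses indicative instead of imperative for mood.
(A) wiwvunegsuchniugig is wrong: it uses affirmative instead of negative for polarity.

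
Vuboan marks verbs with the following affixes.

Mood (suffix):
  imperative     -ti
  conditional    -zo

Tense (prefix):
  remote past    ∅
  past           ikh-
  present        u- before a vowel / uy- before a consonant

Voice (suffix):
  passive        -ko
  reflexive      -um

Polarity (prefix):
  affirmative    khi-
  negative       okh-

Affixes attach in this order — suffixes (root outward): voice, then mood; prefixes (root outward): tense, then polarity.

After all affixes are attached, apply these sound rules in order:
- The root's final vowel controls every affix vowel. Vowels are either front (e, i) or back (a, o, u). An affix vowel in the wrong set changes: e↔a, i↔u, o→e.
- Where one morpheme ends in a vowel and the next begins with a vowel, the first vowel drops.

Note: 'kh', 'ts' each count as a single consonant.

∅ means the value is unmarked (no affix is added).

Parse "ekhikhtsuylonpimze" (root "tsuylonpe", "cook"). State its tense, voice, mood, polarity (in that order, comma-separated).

past, reflexive, conditional, negative

Segment: okh-ikh-tsuylonpe-um-zo.
tense: ikh- → past.
voice: -um → reflexive.
mood: -zo → conditional.
polarity: okh- → negative.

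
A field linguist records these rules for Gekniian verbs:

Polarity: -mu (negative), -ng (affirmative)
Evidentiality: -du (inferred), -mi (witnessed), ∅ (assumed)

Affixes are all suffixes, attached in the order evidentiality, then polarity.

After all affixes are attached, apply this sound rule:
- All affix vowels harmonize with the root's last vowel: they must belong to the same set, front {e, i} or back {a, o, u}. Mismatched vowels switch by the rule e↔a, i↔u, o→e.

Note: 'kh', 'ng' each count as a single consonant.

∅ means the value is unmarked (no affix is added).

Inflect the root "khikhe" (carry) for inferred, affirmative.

Attach evidentiality inferred -du → khikhedu.
Attach polarity affirmative -ng → khikhedung.
Apply vowel harmony: khikhedung → khikheding.

khikheding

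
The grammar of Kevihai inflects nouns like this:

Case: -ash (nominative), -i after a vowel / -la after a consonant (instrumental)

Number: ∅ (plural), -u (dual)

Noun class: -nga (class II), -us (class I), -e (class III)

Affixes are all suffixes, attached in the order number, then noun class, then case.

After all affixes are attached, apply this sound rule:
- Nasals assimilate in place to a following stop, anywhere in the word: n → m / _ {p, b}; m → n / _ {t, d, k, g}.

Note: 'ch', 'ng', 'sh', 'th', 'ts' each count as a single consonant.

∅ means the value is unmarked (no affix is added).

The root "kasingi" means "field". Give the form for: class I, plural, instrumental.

number = plural: zero marking, form stays kasingi.
Attach noun class class I -us → kasingius.
Attach case instrumental -la (after consonant 's') → kasingiusla.
Nasal assimilation: no change.

kasingiusla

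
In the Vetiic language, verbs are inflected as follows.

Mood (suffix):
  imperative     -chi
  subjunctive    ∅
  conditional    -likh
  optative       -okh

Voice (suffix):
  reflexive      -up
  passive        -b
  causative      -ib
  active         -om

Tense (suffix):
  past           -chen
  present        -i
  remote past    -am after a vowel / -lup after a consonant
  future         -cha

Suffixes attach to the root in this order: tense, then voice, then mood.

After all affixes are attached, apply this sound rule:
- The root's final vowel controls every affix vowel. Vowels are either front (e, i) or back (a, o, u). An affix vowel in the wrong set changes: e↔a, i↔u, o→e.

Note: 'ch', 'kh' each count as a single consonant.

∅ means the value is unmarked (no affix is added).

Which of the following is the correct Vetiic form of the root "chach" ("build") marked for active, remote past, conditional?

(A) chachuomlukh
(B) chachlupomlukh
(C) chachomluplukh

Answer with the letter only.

Attach tense remote past -lup (after consonant 'ch') → chachlup.
Attach voice active -om → chachlupom.
Attach mood conditional -likh → chachlupomlikh.
Apply vowel harmony: chachlupomlikh → chachlupomlukh.
So the correct form is chachlupomlukh, option (B).
(C) chachomluplukh is wrong: it has the affixes in the wrong order.
(A) chachuomlukh is wrong: it uses present instead of remote past for tense.

B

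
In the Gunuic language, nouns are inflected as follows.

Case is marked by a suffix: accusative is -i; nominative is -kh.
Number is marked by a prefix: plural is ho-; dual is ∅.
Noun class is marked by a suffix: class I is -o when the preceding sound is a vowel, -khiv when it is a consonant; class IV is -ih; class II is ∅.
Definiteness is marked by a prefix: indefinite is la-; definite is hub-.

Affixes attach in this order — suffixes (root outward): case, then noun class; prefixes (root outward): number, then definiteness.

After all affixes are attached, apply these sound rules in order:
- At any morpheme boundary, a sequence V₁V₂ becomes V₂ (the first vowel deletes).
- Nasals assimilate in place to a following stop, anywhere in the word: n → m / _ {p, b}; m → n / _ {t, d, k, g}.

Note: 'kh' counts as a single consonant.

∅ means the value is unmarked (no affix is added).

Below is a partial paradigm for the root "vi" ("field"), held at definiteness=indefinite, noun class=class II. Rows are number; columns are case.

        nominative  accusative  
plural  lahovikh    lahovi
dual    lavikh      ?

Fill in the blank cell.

lavi

number = dual: zero marking, form stays vi.
Attach definiteness indefinite la- → lavi.
Attach case accusative -i → lavii.
noun class = class II: zero marking, form stays lavii.
Apply vowel deletion: lavii → lavi.
Nasal assimilation: no change.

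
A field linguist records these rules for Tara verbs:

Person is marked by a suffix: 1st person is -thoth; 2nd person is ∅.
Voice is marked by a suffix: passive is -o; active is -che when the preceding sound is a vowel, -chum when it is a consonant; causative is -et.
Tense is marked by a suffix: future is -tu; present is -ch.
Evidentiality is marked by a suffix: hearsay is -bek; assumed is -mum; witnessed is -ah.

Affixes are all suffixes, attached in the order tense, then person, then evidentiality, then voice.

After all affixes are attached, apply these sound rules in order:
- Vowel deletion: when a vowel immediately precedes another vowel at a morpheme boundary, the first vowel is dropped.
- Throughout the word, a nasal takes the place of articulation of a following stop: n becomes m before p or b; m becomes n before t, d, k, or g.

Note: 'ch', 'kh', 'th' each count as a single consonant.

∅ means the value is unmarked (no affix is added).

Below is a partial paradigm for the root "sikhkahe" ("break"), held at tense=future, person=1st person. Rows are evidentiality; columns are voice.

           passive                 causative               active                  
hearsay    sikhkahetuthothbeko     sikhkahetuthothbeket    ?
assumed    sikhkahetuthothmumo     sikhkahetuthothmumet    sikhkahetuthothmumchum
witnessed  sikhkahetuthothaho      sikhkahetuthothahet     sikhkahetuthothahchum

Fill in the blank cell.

Attach tense future -tu → sikhkahetu.
Attach person 1st person -thoth → sikhkahetuthoth.
Attach evidentiality hearsay -bek → sikhkahetuthothbek.
Attach voice active -chum (after consonant 'k') → sikhkahetuthothbekchum.
Vowel deletion: no change.
Nasal assimilation: no change.

sikhkahetuthothbekchum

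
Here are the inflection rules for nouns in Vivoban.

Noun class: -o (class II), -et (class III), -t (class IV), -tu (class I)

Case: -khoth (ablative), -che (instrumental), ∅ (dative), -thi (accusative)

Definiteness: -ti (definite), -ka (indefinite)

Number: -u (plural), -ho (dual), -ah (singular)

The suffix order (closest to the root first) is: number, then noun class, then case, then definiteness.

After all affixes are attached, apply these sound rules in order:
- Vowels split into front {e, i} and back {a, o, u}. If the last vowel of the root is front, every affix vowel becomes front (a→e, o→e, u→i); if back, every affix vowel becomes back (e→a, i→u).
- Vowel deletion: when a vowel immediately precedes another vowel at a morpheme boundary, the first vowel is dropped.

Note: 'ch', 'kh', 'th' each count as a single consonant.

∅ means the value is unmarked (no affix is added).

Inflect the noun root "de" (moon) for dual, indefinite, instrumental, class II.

dehecheke

Attach number dual -ho → deho.
Attach noun class class II -o → dehoo.
Attach case instrumental -che → dehooche.
Attach definiteness indefinite -ka → dehoocheka.
Apply vowel harmony: dehoocheka → deheecheke.
Apply vowel deletion: deheecheke → dehecheke.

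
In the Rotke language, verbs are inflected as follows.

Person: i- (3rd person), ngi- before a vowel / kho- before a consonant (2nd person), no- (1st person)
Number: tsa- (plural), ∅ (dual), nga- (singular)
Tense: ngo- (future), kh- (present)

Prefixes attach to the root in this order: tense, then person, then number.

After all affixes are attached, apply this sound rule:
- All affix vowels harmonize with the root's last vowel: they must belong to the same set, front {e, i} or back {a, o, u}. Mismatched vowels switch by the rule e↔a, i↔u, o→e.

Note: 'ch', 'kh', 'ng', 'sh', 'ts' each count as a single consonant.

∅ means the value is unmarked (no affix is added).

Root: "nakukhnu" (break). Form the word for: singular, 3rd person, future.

ngaungonakukhnu

Attach tense future ngo- → ngonakukhnu.
Attach person 3rd person i- → ingonakukhnu.
Attach number singular nga- → ngaingonakukhnu.
Apply vowel harmony: ngaingonakukhnu → ngaungonakukhnu.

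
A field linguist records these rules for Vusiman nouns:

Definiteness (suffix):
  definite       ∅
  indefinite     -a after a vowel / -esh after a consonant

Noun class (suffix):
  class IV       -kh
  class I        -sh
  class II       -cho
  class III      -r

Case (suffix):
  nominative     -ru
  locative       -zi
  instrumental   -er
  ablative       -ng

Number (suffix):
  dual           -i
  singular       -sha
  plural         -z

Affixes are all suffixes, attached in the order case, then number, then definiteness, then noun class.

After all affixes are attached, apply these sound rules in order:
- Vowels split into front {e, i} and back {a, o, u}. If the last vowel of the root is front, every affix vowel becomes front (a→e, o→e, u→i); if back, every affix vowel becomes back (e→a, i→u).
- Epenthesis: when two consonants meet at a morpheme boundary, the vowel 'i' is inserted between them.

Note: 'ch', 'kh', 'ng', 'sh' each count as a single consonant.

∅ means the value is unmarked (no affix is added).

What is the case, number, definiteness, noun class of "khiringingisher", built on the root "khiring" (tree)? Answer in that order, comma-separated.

ablative, singular, definite, class III

Segment: khiring-ng-sha-r.
case: -ng → ablative.
number: -sha → singular.
definiteness: ∅ → definite.
noun class: -r → class III.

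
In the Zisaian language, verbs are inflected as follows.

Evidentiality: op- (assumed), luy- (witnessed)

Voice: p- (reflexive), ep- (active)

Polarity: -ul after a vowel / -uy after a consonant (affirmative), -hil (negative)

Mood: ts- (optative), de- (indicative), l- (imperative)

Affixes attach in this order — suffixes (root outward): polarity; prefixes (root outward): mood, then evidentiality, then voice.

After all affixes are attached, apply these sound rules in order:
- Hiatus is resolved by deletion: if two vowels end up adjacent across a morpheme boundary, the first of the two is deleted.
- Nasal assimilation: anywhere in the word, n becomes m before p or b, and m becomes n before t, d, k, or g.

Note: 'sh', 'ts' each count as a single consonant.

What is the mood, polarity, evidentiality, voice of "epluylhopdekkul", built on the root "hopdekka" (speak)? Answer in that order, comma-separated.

imperative, affirmative, witnessed, active

Segment: ep-luy-l-hopdekka-ul.
mood: l- → imperative.
polarity: -ul/uy → affirmative.
evidentiality: luy- → witnessed.
voice: ep- → active.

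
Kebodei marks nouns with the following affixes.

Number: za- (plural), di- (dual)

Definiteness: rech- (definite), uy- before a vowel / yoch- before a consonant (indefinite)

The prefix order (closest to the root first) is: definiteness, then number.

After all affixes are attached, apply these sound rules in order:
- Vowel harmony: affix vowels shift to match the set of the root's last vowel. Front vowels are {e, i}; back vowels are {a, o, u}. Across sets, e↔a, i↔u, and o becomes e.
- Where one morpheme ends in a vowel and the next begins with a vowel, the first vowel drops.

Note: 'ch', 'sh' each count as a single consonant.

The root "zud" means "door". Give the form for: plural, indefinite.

Attach definiteness indefinite yoch- (before consonant 'z') → yochzud.
Attach number plural za- → zayochzud.
Vowel harmony: no change.
Vowel deletion: no change.

zayochzud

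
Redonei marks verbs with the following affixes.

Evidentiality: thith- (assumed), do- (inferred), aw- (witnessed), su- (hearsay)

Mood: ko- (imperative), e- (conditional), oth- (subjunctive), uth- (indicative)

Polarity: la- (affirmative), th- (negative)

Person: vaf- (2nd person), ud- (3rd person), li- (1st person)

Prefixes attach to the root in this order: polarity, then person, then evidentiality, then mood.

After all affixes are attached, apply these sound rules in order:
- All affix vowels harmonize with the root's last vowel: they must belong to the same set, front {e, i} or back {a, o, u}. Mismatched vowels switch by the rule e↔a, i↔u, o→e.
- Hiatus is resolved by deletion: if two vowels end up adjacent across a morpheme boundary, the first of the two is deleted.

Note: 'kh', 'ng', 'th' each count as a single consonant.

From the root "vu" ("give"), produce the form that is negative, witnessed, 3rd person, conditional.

awudthvu

Attach polarity negative th- → thvu.
Attach person 3rd person ud- → udthvu.
Attach evidentiality witnessed aw- → awudthvu.
Attach mood conditional e- → eawudthvu.
Apply vowel harmony: eawudthvu → aawudthvu.
Apply vowel deletion: aawudthvu → awudthvu.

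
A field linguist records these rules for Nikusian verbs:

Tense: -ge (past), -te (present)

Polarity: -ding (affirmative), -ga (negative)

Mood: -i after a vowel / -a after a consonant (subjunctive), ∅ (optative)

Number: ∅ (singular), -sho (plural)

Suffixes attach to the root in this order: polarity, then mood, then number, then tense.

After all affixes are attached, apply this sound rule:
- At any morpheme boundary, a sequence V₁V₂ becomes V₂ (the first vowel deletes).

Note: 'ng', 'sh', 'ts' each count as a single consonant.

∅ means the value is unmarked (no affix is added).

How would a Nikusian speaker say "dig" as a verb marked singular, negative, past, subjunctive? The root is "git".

Attach polarity negative -ga → gitga.
Attach mood subjunctive -i (after vowel 'a') → gitgai.
number = singular: zero marking, form stays gitgai.
Attach tense past -ge → gitgaige.
Apply vowel deletion: gitgaige → gitgige.

gitgige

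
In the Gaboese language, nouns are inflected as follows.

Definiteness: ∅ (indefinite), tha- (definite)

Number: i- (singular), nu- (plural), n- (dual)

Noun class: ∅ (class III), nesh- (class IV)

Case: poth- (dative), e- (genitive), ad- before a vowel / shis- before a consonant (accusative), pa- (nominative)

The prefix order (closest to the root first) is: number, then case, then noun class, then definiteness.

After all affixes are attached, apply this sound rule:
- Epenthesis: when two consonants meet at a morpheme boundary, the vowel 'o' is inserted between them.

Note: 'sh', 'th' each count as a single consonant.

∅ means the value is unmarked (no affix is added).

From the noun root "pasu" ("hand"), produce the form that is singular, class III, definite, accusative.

Attach number singular i- → ipasu.
Attach case accusative ad- (before vowel 'i') → adipasu.
noun class = class III: zero marking, form stays adipasu.
Attach definiteness definite tha- → thaadipasu.
Epenthesis: no change.

thaadipasu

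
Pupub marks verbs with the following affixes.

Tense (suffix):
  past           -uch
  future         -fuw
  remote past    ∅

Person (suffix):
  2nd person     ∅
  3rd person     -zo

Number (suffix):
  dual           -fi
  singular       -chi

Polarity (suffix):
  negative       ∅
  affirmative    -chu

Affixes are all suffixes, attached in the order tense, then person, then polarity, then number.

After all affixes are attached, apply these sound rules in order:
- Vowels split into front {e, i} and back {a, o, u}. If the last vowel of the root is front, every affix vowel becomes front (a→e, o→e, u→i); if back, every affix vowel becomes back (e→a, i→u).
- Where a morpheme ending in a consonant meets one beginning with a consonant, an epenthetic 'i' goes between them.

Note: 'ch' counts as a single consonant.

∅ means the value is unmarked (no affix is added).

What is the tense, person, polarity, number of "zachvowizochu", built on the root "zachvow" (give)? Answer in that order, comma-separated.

Segment: zachvow-zo-chi.
tense: ∅ → remote past.
person: -zo → 3rd person.
polarity: ∅ → negative.
number: -chi → singular.

remote past, 3rd person, negative, singular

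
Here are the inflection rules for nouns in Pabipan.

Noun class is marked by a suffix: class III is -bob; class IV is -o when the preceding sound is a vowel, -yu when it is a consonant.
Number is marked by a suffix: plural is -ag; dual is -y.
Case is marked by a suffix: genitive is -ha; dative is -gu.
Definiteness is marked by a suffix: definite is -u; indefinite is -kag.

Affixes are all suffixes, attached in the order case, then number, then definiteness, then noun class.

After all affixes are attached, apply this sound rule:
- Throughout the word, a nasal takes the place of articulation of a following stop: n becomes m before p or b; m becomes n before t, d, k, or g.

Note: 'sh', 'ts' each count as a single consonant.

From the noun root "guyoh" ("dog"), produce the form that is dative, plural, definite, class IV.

Attach case dative -gu → guyohgu.
Attach number plural -ag → guyohguag.
Attach definiteness definite -u → guyohguagu.
Attach noun class class IV -o (after vowel 'u') → guyohguaguo.
Nasal assimilation: no change.

guyohguaguo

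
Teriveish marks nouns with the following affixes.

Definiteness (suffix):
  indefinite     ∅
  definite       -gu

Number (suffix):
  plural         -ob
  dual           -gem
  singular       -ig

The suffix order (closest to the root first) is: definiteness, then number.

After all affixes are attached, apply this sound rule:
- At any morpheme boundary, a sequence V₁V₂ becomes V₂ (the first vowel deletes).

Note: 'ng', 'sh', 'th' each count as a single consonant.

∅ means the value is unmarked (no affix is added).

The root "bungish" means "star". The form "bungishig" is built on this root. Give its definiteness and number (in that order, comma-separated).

Segment: bungish-ig.
definiteness: ∅ → indefinite.
number: -ig → singular.

indefinite, singular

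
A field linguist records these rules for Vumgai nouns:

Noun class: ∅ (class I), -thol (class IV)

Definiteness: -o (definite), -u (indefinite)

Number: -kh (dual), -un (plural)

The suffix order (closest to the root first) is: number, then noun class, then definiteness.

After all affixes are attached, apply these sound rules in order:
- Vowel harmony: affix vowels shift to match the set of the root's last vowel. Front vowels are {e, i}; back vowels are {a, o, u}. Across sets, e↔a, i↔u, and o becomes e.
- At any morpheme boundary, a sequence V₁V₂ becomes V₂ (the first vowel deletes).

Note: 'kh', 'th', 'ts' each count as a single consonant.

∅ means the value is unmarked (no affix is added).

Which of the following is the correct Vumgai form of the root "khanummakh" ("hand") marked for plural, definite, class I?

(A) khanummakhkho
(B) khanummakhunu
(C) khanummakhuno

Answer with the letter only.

C

Attach number plural -un → khanummakhun.
noun class = class I: zero marking, form stays khanummakhun.
Attach definiteness definite -o → khanummakhuno.
Vowel harmony: no change.
Vowel deletion: no change.
So the correct form is khanummakhuno, option (C).
(B) khanummakhunu is wrong: it uses indefinite instead of definite for definiteness.
(A) khanummakhkho is wrong: it uses dual instead of plural for number.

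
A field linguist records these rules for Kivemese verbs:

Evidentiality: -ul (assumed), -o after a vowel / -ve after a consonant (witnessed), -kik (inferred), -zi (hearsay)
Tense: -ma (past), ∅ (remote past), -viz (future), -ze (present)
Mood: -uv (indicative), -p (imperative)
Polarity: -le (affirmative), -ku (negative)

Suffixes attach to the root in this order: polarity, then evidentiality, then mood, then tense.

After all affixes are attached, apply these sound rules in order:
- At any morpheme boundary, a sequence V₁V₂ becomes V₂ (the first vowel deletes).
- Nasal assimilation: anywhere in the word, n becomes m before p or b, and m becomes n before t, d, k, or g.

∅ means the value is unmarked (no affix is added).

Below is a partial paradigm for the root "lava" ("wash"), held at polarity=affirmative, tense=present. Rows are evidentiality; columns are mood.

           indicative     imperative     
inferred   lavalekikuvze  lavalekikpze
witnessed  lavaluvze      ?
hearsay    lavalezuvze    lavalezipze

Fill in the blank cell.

lavalopze

Attach polarity affirmative -le → lavale.
Attach evidentiality witnessed -o (after vowel 'e') → lavaleo.
Attach mood imperative -p → lavaleop.
Attach tense present -ze → lavaleopze.
Apply vowel deletion: lavaleopze → lavalopze.
Nasal assimilation: no change.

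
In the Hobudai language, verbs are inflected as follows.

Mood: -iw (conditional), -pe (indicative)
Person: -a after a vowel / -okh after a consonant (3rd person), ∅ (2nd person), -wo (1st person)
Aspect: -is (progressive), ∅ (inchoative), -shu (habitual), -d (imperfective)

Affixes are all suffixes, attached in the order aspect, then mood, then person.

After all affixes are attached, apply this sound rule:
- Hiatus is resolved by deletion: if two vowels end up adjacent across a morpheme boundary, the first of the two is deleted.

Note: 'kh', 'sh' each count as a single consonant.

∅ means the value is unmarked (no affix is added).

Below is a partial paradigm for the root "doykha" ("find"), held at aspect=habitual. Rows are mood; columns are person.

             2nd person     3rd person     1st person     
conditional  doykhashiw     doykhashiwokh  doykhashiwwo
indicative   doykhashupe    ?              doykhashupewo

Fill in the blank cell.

doykhashupa

Attach aspect habitual -shu → doykhashu.
Attach mood indicative -pe → doykhashupe.
Attach person 3rd person -a (after vowel 'e') → doykhashupea.
Apply vowel deletion: doykhashupea → doykhashupa.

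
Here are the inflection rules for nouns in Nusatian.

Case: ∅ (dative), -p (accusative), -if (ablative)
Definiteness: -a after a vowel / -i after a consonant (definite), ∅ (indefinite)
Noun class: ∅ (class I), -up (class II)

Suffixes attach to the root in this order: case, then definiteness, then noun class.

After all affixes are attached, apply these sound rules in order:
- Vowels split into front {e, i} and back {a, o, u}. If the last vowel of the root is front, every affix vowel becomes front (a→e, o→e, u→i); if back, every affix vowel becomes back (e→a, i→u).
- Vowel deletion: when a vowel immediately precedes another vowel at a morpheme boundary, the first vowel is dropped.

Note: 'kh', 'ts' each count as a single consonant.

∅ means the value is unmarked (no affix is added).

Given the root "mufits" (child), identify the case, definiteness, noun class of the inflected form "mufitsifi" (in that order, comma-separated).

Segment: mufits-if-i.
case: -if → ablative.
definiteness: -a/i → definite.
noun class: ∅ → class I.

ablative, definite, class I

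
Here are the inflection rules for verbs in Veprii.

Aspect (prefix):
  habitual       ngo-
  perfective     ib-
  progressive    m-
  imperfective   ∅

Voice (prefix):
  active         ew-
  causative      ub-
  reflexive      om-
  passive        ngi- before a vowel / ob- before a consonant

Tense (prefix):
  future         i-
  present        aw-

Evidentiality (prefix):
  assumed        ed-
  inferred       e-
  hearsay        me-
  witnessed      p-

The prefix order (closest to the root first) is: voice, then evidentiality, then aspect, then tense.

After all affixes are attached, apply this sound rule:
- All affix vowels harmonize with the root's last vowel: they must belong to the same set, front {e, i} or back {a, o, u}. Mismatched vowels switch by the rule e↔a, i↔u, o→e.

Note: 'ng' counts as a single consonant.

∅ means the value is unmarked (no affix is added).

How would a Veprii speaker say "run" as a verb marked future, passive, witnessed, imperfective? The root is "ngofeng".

ipebngofeng

Attach voice passive ob- (before consonant 'ng') → obngofeng.
Attach evidentiality witnessed p- → pobngofeng.
aspect = imperfective: zero marking, form stays pobngofeng.
Attach tense future i- → ipobngofeng.
Apply vowel harmony: ipobngofeng → ipebngofeng.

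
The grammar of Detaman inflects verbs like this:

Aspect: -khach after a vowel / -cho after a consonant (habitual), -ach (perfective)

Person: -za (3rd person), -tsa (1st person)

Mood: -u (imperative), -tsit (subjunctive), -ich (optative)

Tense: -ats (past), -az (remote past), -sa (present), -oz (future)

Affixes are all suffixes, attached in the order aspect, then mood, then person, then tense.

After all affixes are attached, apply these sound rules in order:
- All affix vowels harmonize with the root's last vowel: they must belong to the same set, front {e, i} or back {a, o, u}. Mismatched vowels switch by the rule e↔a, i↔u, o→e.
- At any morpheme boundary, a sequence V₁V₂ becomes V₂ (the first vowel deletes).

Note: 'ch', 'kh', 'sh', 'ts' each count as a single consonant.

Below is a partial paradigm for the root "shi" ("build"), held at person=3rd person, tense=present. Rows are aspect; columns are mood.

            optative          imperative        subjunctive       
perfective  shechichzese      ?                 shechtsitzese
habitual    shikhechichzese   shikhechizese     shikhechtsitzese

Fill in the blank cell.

Attach aspect perfective -ach → shiach.
Attach mood imperative -u → shiachu.
Attach person 3rd person -za → shiachuza.
Attach tense present -sa → shiachuzasa.
Apply vowel harmony: shiachuzasa → shiechizese.
Apply vowel deletion: shiechizese → shechizese.

shechizese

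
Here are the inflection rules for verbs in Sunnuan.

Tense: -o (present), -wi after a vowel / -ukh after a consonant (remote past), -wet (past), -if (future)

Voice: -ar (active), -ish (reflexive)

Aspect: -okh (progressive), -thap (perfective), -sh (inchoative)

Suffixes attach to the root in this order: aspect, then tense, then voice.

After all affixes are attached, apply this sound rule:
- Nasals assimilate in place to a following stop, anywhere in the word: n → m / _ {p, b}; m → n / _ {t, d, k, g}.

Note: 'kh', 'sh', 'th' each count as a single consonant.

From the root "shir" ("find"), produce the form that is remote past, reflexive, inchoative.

Attach aspect inchoative -sh → shirsh.
Attach tense remote past -ukh (after consonant 'sh') → shirshukh.
Attach voice reflexive -ish → shirshukhish.
Nasal assimilation: no change.

shirshukhish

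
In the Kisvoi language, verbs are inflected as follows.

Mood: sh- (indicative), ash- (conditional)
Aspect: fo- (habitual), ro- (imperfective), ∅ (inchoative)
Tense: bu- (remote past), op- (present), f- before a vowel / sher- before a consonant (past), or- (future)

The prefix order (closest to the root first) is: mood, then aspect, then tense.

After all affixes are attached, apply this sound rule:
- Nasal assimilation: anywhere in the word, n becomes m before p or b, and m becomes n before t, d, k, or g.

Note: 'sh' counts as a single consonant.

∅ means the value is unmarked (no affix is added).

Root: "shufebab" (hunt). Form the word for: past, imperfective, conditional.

Attach mood conditional ash- → ashshufebab.
Attach aspect imperfective ro- → roashshufebab.
Attach tense past sher- (before consonant 'r') → sherroashshufebab.
Nasal assimilation: no change.

sherroashshufebab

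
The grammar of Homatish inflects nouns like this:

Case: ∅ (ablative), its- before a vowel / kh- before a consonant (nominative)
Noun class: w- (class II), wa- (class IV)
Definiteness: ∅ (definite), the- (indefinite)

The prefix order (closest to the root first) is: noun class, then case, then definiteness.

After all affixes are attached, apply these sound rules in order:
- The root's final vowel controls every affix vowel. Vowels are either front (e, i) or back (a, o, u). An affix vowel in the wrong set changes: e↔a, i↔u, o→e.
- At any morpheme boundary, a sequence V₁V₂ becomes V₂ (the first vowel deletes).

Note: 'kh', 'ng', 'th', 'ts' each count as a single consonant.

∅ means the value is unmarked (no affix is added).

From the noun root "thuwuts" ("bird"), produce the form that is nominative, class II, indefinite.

Attach noun class class II w- → wthuwuts.
Attach case nominative kh- (before consonant 'w') → khwthuwuts.
Attach definiteness indefinite the- → thekhwthuwuts.
Apply vowel harmony: thekhwthuwuts → thakhwthuwuts.
Vowel deletion: no change.

thakhwthuwuts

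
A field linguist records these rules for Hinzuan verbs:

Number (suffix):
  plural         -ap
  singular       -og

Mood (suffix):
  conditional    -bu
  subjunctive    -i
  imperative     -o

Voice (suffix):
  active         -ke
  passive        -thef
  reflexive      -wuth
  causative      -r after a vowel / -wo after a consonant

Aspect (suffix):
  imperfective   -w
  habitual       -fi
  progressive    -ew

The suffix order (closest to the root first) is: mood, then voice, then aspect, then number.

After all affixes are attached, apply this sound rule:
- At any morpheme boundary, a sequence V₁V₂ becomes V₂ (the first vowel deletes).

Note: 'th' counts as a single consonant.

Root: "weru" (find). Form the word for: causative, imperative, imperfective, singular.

werorwog

Attach mood imperative -o → weruo.
Attach voice causative -r (after vowel 'o') → weruor.
Attach aspect imperfective -w → weruorw.
Attach number singular -og → weruorwog.
Apply vowel deletion: weruorwog → werorwog.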